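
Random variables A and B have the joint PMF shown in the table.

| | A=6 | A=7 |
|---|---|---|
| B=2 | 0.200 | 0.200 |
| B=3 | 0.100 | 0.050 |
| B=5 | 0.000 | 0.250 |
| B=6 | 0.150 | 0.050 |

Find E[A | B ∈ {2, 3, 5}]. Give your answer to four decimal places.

P(B ∈ {2, 3, 5}) = 0.800.
Σ A·P over the event = 6·(0.200) + 6·(0.100) + 7·(0.200) + 7·(0.050) + 7·(0.250) = 5.300.
E[A | B ∈ {2, 3, 5}] = (5.300) / (0.800) = 6.6250.

6.6250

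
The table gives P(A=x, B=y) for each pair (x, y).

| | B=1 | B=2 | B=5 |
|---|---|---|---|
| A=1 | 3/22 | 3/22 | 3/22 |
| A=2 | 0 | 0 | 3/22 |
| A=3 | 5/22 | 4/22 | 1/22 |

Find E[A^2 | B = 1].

P(B = 1) = 4/11.
Σ A^2·P over the event = 1·(3/22) + 9·(5/22) = 24/11.
E[A^2 | B = 1] = (24/11) / (4/11) = 6.

6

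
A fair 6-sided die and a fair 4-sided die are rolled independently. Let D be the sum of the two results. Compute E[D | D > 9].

P(D > 9) = 1/24.
Σ over the event: 10·1/24 = 5/12.
E[D | D > 9] = (5/12) / (1/24) = 10.

10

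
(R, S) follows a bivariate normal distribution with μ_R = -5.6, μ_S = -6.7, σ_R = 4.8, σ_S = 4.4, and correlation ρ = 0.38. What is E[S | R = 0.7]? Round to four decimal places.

The regression of S on R has slope ρ·σ_S/σ_R and passes through (μ_R, μ_S).
E[S | R=0.7] = -6.7 + (0.38)·(4.4/4.8)·(0.7 − (-5.6)) = -6.7 + (0.34833)·(6.3) = -4.5055.

-4.5055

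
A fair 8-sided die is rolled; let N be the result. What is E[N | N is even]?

5

Given N is even, N is equally likely to be any of {2, 4, 6, 8}.
E[N | N is even] = (2 + 4 + 6 + 8) / 4 = 5.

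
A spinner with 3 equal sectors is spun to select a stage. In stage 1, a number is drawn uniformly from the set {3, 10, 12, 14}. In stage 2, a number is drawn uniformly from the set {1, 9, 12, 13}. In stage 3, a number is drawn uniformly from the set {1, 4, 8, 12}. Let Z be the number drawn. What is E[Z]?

33/4

E[Z | stage 1] = (3+10+12+14)/4 = 39/4.
E[Z | stage 2] = (1+9+12+13)/4 = 35/4.
E[Z | stage 3] = (1+4+8+12)/4 = 25/4.
E[Z] = (1/3)·(39/4) + (1/3)·(35/4) + (1/3)·(25/4) = 33/4.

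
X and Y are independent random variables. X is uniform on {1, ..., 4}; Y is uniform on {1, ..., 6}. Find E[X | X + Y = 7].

Outcomes with X + Y = 7: (1,6), (2,5), (3,4), (4,3), each with probability 1/24.
E[X | X + Y = 7] = (1 + 2 + 3 + 4) / 4 = 5/2.

5/2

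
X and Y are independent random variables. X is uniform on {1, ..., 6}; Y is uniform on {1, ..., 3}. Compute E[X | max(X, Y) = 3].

P(max(X, Y) = 3) = 5/18.
Summing X·P(x,y) over outcomes with max(X, Y) = 3 gives 2/3.
E[X | max(X, Y) = 3] = (2/3) / (5/18) = 12/5.

12/5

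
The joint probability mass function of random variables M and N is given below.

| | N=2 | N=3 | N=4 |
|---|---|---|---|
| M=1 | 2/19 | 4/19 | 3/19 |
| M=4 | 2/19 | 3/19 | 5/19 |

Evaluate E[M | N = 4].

P(N = 4) = 8/19.
Summing M·P(M=x,N=y) over the conditioning event gives 23/19.
E[M | N = 4] = (23/19) / (8/19) = 23/8.

23/8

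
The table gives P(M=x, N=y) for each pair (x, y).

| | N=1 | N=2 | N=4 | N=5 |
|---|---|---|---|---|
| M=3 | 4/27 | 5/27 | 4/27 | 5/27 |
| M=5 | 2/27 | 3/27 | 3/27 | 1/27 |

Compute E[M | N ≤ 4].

P(N ≤ 4) = 7/9.
Σ M·P over the event = 3·(4/27) + 3·(5/27) + 3·(4/27) + 5·(2/27) + 5·(3/27) + 5·(3/27) = 79/27.
E[M | N ≤ 4] = (79/27) / (7/9) = 79/21.

79/21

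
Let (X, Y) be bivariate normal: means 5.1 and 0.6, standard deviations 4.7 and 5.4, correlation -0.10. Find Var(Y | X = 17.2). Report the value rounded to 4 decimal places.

28.8684

The conditional variance in a bivariate normal is σ_Y²(1 − ρ²), independent of x.
Var(Y | X=17.2) = (5.4)²·(1 − (-0.10)²) = 29.16·0.99 = 28.8684.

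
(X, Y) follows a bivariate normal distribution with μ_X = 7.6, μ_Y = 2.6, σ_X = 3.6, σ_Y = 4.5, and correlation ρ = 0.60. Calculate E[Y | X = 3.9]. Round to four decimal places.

-0.1750

E[Y | X=x] = μ_Y + ρ(σ_Y/σ_X)(x − μ_X) for jointly normal variables.
E[Y | X=3.9] = 2.6 + (0.60)·(4.5/3.6)·(3.9 − (7.6)) = 2.6 + (0.75)·(-3.7) = -0.1750.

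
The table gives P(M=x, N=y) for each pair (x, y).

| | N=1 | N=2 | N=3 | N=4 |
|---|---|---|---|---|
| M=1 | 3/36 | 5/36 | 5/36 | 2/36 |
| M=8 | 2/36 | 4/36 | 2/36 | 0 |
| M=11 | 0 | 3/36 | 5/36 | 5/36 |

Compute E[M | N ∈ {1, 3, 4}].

19/3

P(N ∈ {1, 3, 4}) = 2/3.
Σ M·P over the event = 1·(3/36) + 1·(5/36) + 1·(2/36) + 8·(2/36) + 8·(2/36) + 11·(5/36) + 11·(5/36) = 38/9.
E[M | N ∈ {1, 3, 4}] = (38/9) / (2/3) = 19/3.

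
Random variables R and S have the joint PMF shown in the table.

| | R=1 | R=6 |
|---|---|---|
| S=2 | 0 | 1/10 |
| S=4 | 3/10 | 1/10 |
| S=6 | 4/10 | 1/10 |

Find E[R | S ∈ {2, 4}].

P(S ∈ {2, 4}) = 1/2.
Summing R·P(R=x,S=y) over the conditioning event gives 3/2.
E[R | S ∈ {2, 4}] = (3/2) / (1/2) = 3.

3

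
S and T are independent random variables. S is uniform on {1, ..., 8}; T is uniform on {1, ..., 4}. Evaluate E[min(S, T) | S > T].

25/11

P(S > T) = 11/16.
Summing min(S,T)·P(x,y) over outcomes with S > T gives 25/16.
E[min(S, T) | S > T] = (25/16) / (11/16) = 25/11.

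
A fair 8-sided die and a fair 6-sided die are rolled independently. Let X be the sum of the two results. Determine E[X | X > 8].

32/3

P(X > 8) = 7/16.
Σ over the event: 9·1/8 + 10·5/48 + 11·1/12 + 12·1/16 + 13·1/24 + 14·1/48 = 14/3.
E[X | X > 8] = (14/3) / (7/16) = 32/3.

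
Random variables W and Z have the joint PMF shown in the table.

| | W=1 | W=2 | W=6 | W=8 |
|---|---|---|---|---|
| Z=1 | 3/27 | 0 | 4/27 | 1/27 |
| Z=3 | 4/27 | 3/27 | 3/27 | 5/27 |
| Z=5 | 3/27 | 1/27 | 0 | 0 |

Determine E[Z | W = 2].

7/2

P(W = 2) = 4/27.
Σ Z·P over the event = 3·(3/27) + 5·(1/27) = 14/27.
E[Z | W = 2] = (14/27) / (4/27) = 7/2.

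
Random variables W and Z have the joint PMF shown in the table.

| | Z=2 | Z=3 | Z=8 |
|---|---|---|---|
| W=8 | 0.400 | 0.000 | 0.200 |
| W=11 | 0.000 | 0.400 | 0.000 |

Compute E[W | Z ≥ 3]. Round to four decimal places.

10.0000

P(Z ≥ 3) = 0.600.
Σ W·P over the event = 8·(0.200) + 11·(0.400) = 6.000.
E[W | Z ≥ 3] = (6.000) / (0.600) = 10.0000.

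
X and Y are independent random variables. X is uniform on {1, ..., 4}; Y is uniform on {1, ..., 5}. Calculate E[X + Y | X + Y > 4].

P(X + Y > 4) = 7/10.
Summing (X+Y)·P(x,y) over outcomes with X + Y > 4 gives 9/2.
E[X + Y | X + Y > 4] = (9/2) / (7/10) = 45/7.

45/7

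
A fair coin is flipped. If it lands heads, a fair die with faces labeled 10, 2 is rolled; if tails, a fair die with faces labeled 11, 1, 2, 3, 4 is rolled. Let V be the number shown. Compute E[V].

51/10

E[V | heads] = (10+2)/2 = 6.
E[V | tails] = (11+1+2+3+4)/5 = 21/5.
E[V] = (1/2)·(6) + (1/2)·(21/5) = 51/10.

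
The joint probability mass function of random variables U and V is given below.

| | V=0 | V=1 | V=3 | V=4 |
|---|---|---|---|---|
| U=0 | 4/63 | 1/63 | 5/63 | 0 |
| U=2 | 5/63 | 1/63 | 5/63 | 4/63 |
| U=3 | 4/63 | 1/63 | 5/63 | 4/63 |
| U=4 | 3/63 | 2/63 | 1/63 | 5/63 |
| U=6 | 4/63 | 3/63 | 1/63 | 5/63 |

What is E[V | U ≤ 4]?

P(U ≤ 4) = 50/63.
Summing V·P(U=x,V=y) over the conditioning event gives 5/3.
E[V | U ≤ 4] = (5/3) / (50/63) = 21/10.

21/10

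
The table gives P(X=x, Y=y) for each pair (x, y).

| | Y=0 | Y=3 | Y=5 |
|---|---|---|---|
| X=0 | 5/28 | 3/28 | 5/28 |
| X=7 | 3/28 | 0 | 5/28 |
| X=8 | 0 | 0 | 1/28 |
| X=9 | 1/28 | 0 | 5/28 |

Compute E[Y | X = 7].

P(X = 7) = 2/7.
Σ Y·P over the event = 0·(3/28) + 5·(5/28) = 25/28.
E[Y | X = 7] = (25/28) / (2/7) = 25/8.

25/8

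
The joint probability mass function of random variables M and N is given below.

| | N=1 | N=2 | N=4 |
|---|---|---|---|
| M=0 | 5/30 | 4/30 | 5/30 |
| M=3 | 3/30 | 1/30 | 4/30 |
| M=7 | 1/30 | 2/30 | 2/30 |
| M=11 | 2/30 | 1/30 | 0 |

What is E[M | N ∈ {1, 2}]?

66/19

P(N ∈ {1, 2}) = 19/30.
Summing M·P(M=x,N=y) over the conditioning event gives 11/5.
E[M | N ∈ {1, 2}] = (11/5) / (19/30) = 66/19.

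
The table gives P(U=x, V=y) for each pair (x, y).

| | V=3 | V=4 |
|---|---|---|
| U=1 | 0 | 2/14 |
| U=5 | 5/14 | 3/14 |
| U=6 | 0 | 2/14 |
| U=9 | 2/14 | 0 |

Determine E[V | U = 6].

P(U = 6) = 1/7.
Σ V·P over the event = 4·(2/14) = 4/7.
E[V | U = 6] = (4/7) / (1/7) = 4.

4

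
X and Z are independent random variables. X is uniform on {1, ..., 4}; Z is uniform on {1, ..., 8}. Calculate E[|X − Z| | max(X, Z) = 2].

Outcomes with max(X, Z) = 2: (1,2), (2,1), (2,2), each with probability 1/32.
E[|X − Z| | max(X, Z) = 2] = (1 + 1 + 0) / 3 = 2/3.

2/3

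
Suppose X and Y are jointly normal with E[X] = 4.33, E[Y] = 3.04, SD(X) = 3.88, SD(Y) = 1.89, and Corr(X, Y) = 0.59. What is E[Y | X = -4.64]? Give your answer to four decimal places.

The regression of Y on X has slope ρ·σ_Y/σ_X and passes through (μ_X, μ_Y).
E[Y | X=-4.64] = 3.04 + (0.59)·(1.89/3.88)·(-4.64 − (4.33)) = 3.04 + (0.2874)·(-8.97) = 0.4620.

0.4620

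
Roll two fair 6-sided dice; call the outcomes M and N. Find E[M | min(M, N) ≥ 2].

P(min(M, N) ≥ 2) = 25/36.
Summing M·P(x,y) over outcomes with min(M, N) ≥ 2 gives 25/9.
E[M | min(M, N) ≥ 2] = (25/9) / (25/36) = 4.

4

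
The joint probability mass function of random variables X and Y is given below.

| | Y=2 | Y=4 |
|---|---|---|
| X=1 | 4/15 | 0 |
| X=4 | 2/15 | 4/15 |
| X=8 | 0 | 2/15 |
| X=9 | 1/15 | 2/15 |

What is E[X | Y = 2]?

3

P(Y = 2) = 7/15.
Σ X·P over the event = 1·(4/15) + 4·(2/15) + 9·(1/15) = 7/5.
E[X | Y = 2] = (7/5) / (7/15) = 3.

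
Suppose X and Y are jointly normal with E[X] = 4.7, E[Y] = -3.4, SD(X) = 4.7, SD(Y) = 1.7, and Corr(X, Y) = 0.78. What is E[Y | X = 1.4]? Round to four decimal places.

-4.3310

For a bivariate normal, E[Y | X=x] = μ_Y + ρ·(σ_Y/σ_X)·(x − μ_X).
E[Y | X=1.4] = -3.4 + (0.78)·(1.7/4.7)·(1.4 − (4.7)) = -3.4 + (0.28213)·(-3.3) = -4.3310.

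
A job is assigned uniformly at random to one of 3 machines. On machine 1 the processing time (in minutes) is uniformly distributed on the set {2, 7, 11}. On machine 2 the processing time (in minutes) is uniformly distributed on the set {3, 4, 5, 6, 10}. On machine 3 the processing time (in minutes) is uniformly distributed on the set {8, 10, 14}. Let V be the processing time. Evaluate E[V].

E[V | machine 1] = (2+7+11)/3 = 20/3.
E[V | machine 2] = (3+4+5+6+10)/5 = 28/5.
E[V | machine 3] = (8+10+14)/3 = 32/3.
E[V] = (1/3)·(20/3) + (1/3)·(28/5) + (1/3)·(32/3) = 344/45.

344/45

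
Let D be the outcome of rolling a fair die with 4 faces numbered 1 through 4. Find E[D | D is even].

3

Given D is even, D is equally likely to be any of {2, 4}.
E[D | D is even] = (2 + 4) / 2 = 3.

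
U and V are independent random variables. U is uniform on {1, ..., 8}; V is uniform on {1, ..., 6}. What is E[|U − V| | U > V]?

P(U > V) = 9/16.
Summing |U−V|·P(x,y) over outcomes with U > V gives 83/48.
E[|U − V| | U > V] = (83/48) / (9/16) = 83/27.

83/27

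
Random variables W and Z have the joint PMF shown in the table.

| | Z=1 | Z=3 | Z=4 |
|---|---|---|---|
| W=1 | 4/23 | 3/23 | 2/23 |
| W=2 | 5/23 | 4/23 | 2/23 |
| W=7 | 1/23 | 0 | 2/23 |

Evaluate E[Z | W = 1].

P(W = 1) = 9/23.
Summing Z·P(W=x,Z=y) over the conditioning event gives 21/23.
E[Z | W = 1] = (21/23) / (9/23) = 7/3.

7/3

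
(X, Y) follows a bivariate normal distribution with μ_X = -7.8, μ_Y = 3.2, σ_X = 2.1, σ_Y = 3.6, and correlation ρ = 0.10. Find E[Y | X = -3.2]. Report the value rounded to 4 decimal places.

For a bivariate normal, E[Y | X=x] = μ_Y + ρ·(σ_Y/σ_X)·(x − μ_X).
E[Y | X=-3.2] = 3.2 + (0.10)·(3.6/2.1)·(-3.2 − (-7.8)) = 3.2 + (0.17143)·(4.6) = 3.9886.

3.9886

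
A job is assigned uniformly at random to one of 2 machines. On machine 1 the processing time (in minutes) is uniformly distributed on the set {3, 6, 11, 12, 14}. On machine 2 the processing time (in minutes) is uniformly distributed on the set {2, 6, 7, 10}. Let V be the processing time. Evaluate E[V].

E[V | machine 1] = (3+6+11+12+14)/5 = 46/5.
E[V | machine 2] = (2+6+7+10)/4 = 25/4.
E[V] = (1/2)·(46/5) + (1/2)·(25/4) = 309/40.

309/40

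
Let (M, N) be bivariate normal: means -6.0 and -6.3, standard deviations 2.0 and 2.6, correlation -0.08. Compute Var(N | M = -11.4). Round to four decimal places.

The conditional variance in a bivariate normal is σ_N²(1 − ρ²), independent of x.
Var(N | M=-11.4) = (2.6)²·(1 − (-0.08)²) = 6.76·0.9936 = 6.7167.

6.7167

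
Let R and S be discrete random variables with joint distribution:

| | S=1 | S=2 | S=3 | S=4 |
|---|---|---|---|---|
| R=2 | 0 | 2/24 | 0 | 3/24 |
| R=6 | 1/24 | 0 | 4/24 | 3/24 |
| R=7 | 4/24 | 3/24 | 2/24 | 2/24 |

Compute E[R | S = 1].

P(S = 1) = 5/24.
Σ R·P over the event = 6·(1/24) + 7·(4/24) = 17/12.
E[R | S = 1] = (17/12) / (5/24) = 34/5.

34/5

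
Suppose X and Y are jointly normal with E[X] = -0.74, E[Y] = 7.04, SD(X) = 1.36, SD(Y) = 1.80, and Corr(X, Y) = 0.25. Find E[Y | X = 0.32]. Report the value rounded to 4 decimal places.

The regression of Y on X has slope ρ·σ_Y/σ_X and passes through (μ_X, μ_Y).
E[Y | X=0.32] = 7.04 + (0.25)·(1.80/1.36)·(0.32 − (-0.74)) = 7.04 + (0.33088)·(1.06) = 7.3907.

7.3907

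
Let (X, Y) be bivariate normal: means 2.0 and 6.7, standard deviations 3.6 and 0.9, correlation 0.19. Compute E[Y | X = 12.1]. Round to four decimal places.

7.1798

E[Y | X=x] = μ_Y + ρ(σ_Y/σ_X)(x − μ_X) for jointly normal variables.
E[Y | X=12.1] = 6.7 + (0.19)·(0.9/3.6)·(12.1 − (2.0)) = 6.7 + (0.0475)·(10.1) = 7.1798.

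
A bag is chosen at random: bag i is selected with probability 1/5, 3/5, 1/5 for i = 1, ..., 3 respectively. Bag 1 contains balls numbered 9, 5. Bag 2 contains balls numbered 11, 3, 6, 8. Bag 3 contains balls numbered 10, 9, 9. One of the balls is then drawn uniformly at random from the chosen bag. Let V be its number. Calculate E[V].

112/15

E[V | bag 1] = (9+5)/2 = 7.
E[V | bag 2] = (11+3+6+8)/4 = 7.
E[V | bag 3] = (10+9+9)/3 = 28/3.
E[V] = (1/5)·(7) + (3/5)·(7) + (1/5)·(28/3) = 112/15.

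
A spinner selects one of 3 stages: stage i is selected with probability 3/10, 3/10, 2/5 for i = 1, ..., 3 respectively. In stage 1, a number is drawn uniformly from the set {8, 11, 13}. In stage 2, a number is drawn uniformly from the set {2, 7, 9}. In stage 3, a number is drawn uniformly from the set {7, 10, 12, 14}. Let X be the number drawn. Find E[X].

E[X | stage 1] = (8+11+13)/3 = 32/3.
E[X | stage 2] = (2+7+9)/3 = 6.
E[X | stage 3] = (7+10+12+14)/4 = 43/4.
By the law of total expectation,
E[X] = (3/10)·(32/3) + (3/10)·(6) + (2/5)·(43/4) = 93/10.

93/10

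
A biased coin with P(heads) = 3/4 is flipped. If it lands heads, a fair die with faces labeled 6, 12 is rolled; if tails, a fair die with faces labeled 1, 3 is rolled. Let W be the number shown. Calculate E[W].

29/4

E[W | heads] = (6+12)/2 = 9.
E[W | tails] = (1+3)/2 = 2.
E[W] = (3/4)·(9) + (1/4)·(2) = 29/4.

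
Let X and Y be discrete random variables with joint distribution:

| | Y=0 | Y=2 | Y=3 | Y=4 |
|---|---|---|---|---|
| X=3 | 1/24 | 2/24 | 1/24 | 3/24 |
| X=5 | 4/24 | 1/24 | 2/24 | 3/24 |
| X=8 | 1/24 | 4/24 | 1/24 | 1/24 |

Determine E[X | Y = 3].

21/4

P(Y = 3) = 1/6.
Σ X·P over the event = 3·(1/24) + 5·(2/24) + 8·(1/24) = 7/8.
E[X | Y = 3] = (7/8) / (1/6) = 21/4.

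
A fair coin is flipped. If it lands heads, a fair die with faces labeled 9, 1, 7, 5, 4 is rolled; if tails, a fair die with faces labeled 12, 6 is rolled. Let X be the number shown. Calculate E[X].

E[X | heads] = (9+1+7+5+4)/5 = 26/5.
E[X | tails] = (12+6)/2 = 9.
E[X] = (1/2)·(26/5) + (1/2)·(9) = 71/10.

71/10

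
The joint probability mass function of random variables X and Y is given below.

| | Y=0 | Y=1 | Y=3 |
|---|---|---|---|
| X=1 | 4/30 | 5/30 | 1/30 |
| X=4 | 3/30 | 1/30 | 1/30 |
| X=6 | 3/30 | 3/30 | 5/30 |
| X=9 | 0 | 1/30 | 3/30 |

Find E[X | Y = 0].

17/5

P(Y = 0) = 1/3.
Σ X·P over the event = 1·(4/30) + 4·(3/30) + 6·(3/30) = 17/15.
E[X | Y = 0] = (17/15) / (1/3) = 17/5.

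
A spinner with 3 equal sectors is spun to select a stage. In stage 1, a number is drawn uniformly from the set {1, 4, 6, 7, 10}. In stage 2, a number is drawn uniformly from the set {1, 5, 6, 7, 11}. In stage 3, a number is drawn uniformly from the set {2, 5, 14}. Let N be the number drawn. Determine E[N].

31/5

E[N | stage 1] = (1+4+6+7+10)/5 = 28/5.
E[N | stage 2] = (1+5+6+7+11)/5 = 6.
E[N | stage 3] = (2+5+14)/3 = 7.
E[N] = (1/3)·(28/5) + (1/3)·(6) + (1/3)·(7) = 31/5.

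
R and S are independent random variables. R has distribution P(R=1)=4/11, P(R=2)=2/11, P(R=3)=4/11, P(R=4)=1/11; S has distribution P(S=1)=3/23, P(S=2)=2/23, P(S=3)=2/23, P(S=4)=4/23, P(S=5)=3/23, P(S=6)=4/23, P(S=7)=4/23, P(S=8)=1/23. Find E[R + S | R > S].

49/11

P(R > S) = 3/23.
Summing (R+S)·P(x,y) over outcomes with R > S gives 147/253.
E[R + S | R > S] = (147/253) / (3/23) = 49/11.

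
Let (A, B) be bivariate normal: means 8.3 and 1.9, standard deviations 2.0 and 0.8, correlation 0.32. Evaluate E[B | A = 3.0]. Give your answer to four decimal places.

1.2216

The regression of B on A has slope ρ·σ_B/σ_A and passes through (μ_A, μ_B).
E[B | A=3.0] = 1.9 + (0.32)·(0.8/2.0)·(3.0 − (8.3)) = 1.9 + (0.128)·(-5.3) = 1.2216.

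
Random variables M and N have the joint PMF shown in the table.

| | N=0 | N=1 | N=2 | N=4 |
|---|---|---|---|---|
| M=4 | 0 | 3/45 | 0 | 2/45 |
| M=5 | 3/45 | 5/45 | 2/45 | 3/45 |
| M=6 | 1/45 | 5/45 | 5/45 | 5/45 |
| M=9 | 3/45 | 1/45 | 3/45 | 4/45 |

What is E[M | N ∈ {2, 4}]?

P(N ∈ {2, 4}) = 8/15.
Σ M·P over the event = 4·(2/45) + 5·(2/45) + 5·(3/45) + 6·(5/45) + 6·(5/45) + 9·(3/45) + 9·(4/45) = 52/15.
E[M | N ∈ {2, 4}] = (52/15) / (8/15) = 13/2.

13/2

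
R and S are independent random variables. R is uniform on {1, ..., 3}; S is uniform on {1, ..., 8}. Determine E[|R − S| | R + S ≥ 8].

14/3

Outcomes with R + S ≥ 8: (1,7), (1,8), (2,6), (2,7), (2,8), (3,5), (3,6), (3,7), (3,8), each with probability 1/24.
E[|R − S| | R + S ≥ 8] = (6 + 7 + 4 + 5 + 6 + 2 + 3 + 4 + 5) / 9 = 14/3.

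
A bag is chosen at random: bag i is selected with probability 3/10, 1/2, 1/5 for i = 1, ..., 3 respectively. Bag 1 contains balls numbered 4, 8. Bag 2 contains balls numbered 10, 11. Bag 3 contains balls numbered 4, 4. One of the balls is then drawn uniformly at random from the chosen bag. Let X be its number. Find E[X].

E[X | bag 1] = (4+8)/2 = 6.
E[X | bag 2] = (10+11)/2 = 21/2.
E[X | bag 3] = (4+4)/2 = 4.
By the law of total expectation,
E[X] = (3/10)·(6) + (1/2)·(21/2) + (1/5)·(4) = 157/20.

157/20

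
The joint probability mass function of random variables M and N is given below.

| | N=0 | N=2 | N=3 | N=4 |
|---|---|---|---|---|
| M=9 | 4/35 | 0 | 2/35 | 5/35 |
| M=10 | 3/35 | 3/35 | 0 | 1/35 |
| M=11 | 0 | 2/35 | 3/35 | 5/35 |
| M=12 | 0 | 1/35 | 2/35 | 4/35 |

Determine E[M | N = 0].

66/7

P(N = 0) = 1/5.
Summing M·P(M=x,N=y) over the conditioning event gives 66/35.
E[M | N = 0] = (66/35) / (1/5) = 66/7.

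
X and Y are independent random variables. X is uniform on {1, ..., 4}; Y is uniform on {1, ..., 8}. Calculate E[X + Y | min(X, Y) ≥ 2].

P(min(X, Y) ≥ 2) = 21/32.
Summing (X+Y)·P(x,y) over outcomes with min(X, Y) ≥ 2 gives 21/4.
E[X + Y | min(X, Y) ≥ 2] = (21/4) / (21/32) = 8.

8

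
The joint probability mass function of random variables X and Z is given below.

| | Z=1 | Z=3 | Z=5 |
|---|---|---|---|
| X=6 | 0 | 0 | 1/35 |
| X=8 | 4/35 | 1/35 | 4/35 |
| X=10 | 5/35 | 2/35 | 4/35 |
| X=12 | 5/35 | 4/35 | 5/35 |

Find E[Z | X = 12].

P(X = 12) = 2/5.
Summing Z·P(X=x,Z=y) over the conditioning event gives 6/5.
E[Z | X = 12] = (6/5) / (2/5) = 3.

3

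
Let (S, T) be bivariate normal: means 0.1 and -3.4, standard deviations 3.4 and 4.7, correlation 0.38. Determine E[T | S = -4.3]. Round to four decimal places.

-5.7113

For a bivariate normal, E[T | S=x] = μ_T + ρ·(σ_T/σ_S)·(x − μ_S).
E[T | S=-4.3] = -3.4 + (0.38)·(4.7/3.4)·(-4.3 − (0.1)) = -3.4 + (0.52529)·(-4.4) = -5.7113.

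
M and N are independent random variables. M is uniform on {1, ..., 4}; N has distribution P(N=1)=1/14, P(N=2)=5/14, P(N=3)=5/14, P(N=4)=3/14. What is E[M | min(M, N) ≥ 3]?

7/2

P(min(M, N) ≥ 3) = 2/7.
Summing M·P(x,y) over outcomes with min(M, N) ≥ 3 gives 1.
E[M | min(M, N) ≥ 3] = (1) / (2/7) = 7/2.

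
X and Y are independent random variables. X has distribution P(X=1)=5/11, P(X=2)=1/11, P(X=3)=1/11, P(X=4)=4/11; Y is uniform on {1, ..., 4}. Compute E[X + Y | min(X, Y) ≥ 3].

P(min(X, Y) ≥ 3) = 5/22.
Summing (X+Y)·P(x,y) over outcomes with min(X, Y) ≥ 3 gives 73/44.
E[X + Y | min(X, Y) ≥ 3] = (73/44) / (5/22) = 73/10.

73/10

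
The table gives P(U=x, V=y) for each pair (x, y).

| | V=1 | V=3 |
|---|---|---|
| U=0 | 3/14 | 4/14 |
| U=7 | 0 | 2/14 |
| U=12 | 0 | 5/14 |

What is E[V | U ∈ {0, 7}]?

7/3

P(U ∈ {0, 7}) = 9/14.
Σ V·P over the event = 1·(3/14) + 3·(4/14) + 3·(2/14) = 3/2.
E[V | U ∈ {0, 7}] = (3/2) / (9/14) = 7/3.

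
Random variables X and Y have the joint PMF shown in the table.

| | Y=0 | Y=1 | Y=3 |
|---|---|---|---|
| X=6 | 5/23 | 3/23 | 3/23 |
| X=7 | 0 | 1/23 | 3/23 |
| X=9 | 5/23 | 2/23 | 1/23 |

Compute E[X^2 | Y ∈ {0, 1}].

113/2

P(Y ∈ {0, 1}) = 16/23.
Σ X^2·P over the event = 36·(5/23) + 36·(3/23) + 49·(1/23) + 81·(5/23) + 81·(2/23) = 904/23.
E[X^2 | Y ∈ {0, 1}] = (904/23) / (16/23) = 113/2.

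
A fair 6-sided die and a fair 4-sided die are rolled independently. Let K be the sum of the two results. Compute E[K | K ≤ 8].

116/21

P(K ≤ 8) = 7/8.
Σ over the event: 2·1/24 + 3·1/12 + 4·1/8 + 5·1/6 + 6·1/6 + 7·1/6 + 8·1/8 = 29/6.
E[K | K ≤ 8] = (29/6) / (7/8) = 116/21.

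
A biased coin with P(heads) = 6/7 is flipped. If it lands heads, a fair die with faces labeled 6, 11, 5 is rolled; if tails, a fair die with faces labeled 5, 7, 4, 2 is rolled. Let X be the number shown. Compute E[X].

E[X | heads] = (6+11+5)/3 = 22/3.
E[X | tails] = (5+7+4+2)/4 = 9/2.
By the law of total expectation,
E[X] = (6/7)·(22/3) + (1/7)·(9/2) = 97/14.

97/14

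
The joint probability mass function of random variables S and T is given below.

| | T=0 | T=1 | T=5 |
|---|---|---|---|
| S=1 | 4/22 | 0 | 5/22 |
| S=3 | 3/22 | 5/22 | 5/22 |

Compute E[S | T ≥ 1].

P(T ≥ 1) = 15/22.
Σ S·P over the event = 1·(5/22) + 3·(5/22) + 3·(5/22) = 35/22.
E[S | T ≥ 1] = (35/22) / (15/22) = 7/3.

7/3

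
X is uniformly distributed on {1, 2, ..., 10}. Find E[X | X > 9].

10

Given X > 9, X is equally likely to be any of {10}.
E[X | X > 9] = (10) / 1 = 10.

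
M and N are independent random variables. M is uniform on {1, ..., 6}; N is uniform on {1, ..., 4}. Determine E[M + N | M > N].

P(M > N) = 7/12.
Summing (M+N)·P(x,y) over outcomes with M > N gives 47/12.
E[M + N | M > N] = (47/12) / (7/12) = 47/7.

47/7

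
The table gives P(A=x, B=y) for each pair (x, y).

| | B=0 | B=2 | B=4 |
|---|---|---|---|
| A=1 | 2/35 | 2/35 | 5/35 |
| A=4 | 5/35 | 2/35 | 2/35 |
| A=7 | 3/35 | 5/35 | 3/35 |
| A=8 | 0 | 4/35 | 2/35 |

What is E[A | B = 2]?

77/13

P(B = 2) = 13/35.
Σ A·P over the event = 1·(2/35) + 4·(2/35) + 7·(5/35) + 8·(4/35) = 11/5.
E[A | B = 2] = (11/5) / (13/35) = 77/13.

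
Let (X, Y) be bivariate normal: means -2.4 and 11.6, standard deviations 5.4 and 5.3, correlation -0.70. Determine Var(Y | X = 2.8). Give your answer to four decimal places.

14.3259

The conditional variance in a bivariate normal is σ_Y²(1 − ρ²), independent of x.
Var(Y | X=2.8) = (5.3)²·(1 − (-0.70)²) = 28.09·0.51 = 14.3259.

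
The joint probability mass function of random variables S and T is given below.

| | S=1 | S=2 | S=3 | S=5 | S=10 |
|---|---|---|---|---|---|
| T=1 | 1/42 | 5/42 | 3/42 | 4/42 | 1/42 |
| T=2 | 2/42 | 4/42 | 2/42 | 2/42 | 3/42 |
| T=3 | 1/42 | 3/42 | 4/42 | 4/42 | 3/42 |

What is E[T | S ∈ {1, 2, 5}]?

25/13

P(S ∈ {1, 2, 5}) = 13/21.
Summing T·P(S=x,T=y) over the conditioning event gives 25/21.
E[T | S ∈ {1, 2, 5}] = (25/21) / (13/21) = 25/13.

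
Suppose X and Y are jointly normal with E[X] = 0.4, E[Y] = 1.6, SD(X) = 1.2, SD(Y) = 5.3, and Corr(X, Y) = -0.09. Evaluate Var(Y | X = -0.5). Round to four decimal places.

Var(Y | X=x) = (1 − ρ²)·σ_Y².
Var(Y | X=-0.5) = (5.3)²·(1 − (-0.09)²) = 28.09·0.9919 = 27.8625.

27.8625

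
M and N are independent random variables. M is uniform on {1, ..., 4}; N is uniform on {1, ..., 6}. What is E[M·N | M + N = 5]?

5

Outcomes with M + N = 5: (1,4), (2,3), (3,2), (4,1), each with probability 1/24.
E[M·N | M + N = 5] = (4 + 6 + 6 + 4) / 4 = 5.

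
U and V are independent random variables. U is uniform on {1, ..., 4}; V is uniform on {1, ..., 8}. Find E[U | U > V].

Outcomes with U > V: (2,1), (3,1), (3,2), (4,1), (4,2), (4,3), each with probability 1/32.
E[U | U > V] = (2 + 3 + 3 + 4 + 4 + 4) / 6 = 10/3.

10/3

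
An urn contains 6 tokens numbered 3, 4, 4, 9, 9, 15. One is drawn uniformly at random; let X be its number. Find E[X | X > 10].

15

P(X > 10) = 1/6.
Σ over the event: 15·1/6 = 5/2.
E[X | X > 10] = (5/2) / (1/6) = 15.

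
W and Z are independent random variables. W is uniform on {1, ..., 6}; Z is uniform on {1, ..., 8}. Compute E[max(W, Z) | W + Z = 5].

7/2

Outcomes with W + Z = 5: (1,4), (2,3), (3,2), (4,1), each with probability 1/48.
E[max(W, Z) | W + Z = 5] = (4 + 3 + 3 + 4) / 4 = 7/2.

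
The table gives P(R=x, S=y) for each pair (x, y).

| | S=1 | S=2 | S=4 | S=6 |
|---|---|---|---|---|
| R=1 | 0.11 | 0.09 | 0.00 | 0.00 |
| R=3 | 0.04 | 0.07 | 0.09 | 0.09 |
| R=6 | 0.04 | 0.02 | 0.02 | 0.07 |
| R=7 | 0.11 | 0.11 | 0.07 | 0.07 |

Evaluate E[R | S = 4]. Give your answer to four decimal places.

P(S = 4) = 0.18.
Summing R·P(R=x,S=y) over the conditioning event gives 0.88.
E[R | S = 4] = (0.88) / (0.18) = 4.8889.

4.8889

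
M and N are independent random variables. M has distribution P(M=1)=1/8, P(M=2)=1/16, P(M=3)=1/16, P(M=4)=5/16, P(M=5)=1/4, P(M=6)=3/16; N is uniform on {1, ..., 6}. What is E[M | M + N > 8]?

P(M + N > 8) = 35/96.
Summing M·P(x,y) over outcomes with M + N > 8 gives 175/96.
E[M | M + N > 8] = (175/96) / (35/96) = 5.

5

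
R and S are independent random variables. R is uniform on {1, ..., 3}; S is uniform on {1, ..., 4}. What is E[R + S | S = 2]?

Outcomes with S = 2: (1,2), (2,2), (3,2), each with probability 1/12.
E[R + S | S = 2] = (3 + 4 + 5) / 3 = 4.

4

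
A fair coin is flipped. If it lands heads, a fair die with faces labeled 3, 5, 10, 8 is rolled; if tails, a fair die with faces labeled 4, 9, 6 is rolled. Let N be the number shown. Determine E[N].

E[N | heads] = (3+5+10+8)/4 = 13/2.
E[N | tails] = (4+9+6)/3 = 19/3.
E[N] = (1/2)·(13/2) + (1/2)·(19/3) = 77/12.

77/12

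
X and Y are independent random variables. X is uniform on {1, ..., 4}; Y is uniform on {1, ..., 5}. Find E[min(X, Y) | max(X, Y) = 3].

Outcomes with max(X, Y) = 3: (1,3), (2,3), (3,1), (3,2), (3,3), each with probability 1/20.
E[min(X, Y) | max(X, Y) = 3] = (1 + 2 + 1 + 2 + 3) / 5 = 9/5.

9/5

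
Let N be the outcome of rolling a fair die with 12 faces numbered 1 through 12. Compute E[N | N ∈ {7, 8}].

P(N ∈ {7, 8}) = 1/6.
Σ over the event: 7·1/12 + 8·1/12 = 5/4.
E[N | N ∈ {7, 8}] = (5/4) / (1/6) = 15/2.

15/2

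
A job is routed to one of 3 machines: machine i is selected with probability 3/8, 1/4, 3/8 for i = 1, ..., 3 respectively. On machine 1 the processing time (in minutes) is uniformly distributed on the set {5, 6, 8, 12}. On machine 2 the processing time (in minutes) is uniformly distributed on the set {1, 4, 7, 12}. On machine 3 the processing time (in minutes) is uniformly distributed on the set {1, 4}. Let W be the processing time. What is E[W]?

171/32

E[W | machine 1] = (5+6+8+12)/4 = 31/4.
E[W | machine 2] = (1+4+7+12)/4 = 6.
E[W | machine 3] = (1+4)/2 = 5/2.
E[W] = (3/8)·(31/4) + (1/4)·(6) + (3/8)·(5/2) = 171/32.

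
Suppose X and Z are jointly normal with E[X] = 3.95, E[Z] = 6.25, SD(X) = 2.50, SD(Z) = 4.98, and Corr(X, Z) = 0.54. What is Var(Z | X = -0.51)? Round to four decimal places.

17.5686

For a bivariate normal, Var(Z | X=x) = σ_Z²(1 − ρ²).
Var(Z | X=-0.51) = (4.98)²·(1 − (0.54)²) = 24.8004·0.7084 = 17.5686.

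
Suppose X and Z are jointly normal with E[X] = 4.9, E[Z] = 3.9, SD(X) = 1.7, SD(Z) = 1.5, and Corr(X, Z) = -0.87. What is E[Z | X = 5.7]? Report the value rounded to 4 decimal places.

E[Z | X=x] = μ_Z + ρ(σ_Z/σ_X)(x − μ_X) for jointly normal variables.
E[Z | X=5.7] = 3.9 + (-0.87)·(1.5/1.7)·(5.7 − (4.9)) = 3.9 + (-0.76765)·(0.8) = 3.2859.

3.2859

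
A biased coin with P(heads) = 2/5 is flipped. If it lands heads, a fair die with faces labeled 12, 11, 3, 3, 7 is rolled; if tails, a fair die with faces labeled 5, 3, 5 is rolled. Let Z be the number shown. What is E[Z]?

137/25

E[Z | heads] = (12+11+3+3+7)/5 = 36/5.
E[Z | tails] = (5+3+5)/3 = 13/3.
E[Z] = (2/5)·(36/5) + (3/5)·(13/3) = 137/25.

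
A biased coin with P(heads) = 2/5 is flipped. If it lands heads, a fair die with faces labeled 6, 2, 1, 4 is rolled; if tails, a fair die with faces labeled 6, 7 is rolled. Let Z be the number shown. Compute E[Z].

26/5

E[Z | heads] = (6+2+1+4)/4 = 13/4.
E[Z | tails] = (6+7)/2 = 13/2.
E[Z] = (2/5)·(13/4) + (3/5)·(13/2) = 26/5.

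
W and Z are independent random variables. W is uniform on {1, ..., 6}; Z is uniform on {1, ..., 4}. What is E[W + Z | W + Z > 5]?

P(W + Z > 5) = 7/12.
Summing (W+Z)·P(x,y) over outcomes with W + Z > 5 gives 13/3.
E[W + Z | W + Z > 5] = (13/3) / (7/12) = 52/7.

52/7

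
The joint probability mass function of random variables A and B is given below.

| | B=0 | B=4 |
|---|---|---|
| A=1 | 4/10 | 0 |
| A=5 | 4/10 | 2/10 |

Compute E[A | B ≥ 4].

5

P(B ≥ 4) = 1/5.
Σ A·P over the event = 5·(2/10) = 1.
E[A | B ≥ 4] = (1) / (1/5) = 5.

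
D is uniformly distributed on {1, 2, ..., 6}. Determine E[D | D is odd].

Given D is odd, D is equally likely to be any of {1, 3, 5}.
E[D | D is odd] = (1 + 3 + 5) / 3 = 3.

3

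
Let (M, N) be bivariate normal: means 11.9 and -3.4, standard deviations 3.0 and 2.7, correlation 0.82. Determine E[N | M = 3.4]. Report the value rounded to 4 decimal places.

-9.6730

E[N | M=x] = μ_N + ρ(σ_N/σ_M)(x − μ_M) for jointly normal variables.
E[N | M=3.4] = -3.4 + (0.82)·(2.7/3.0)·(3.4 − (11.9)) = -3.4 + (0.738)·(-8.5) = -9.6730.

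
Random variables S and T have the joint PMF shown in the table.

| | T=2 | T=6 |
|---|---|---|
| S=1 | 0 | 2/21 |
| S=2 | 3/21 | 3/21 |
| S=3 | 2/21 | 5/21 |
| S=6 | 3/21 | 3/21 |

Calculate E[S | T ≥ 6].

P(T ≥ 6) = 13/21.
Σ S·P over the event = 1·(2/21) + 2·(3/21) + 3·(5/21) + 6·(3/21) = 41/21.
E[S | T ≥ 6] = (41/21) / (13/21) = 41/13.

41/13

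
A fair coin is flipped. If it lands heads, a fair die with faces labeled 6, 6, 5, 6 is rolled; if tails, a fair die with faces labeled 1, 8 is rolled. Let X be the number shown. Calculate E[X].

E[X | heads] = (6+6+5+6)/4 = 23/4.
E[X | tails] = (1+8)/2 = 9/2.
By the law of total expectation,
E[X] = (1/2)·(23/4) + (1/2)·(9/2) = 41/8.

41/8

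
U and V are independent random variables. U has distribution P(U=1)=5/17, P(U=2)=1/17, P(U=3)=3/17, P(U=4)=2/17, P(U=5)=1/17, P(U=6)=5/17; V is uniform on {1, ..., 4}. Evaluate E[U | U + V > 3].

P(U + V > 3) = 57/68.
Summing U·P(x,y) over outcomes with U + V > 3 gives 56/17.
E[U | U + V > 3] = (56/17) / (57/68) = 224/57.

224/57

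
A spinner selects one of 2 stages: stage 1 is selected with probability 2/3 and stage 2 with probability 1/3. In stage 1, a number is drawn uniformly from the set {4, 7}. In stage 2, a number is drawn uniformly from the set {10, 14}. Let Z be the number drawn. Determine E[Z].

23/3

E[Z | stage 1] = (4+7)/2 = 11/2.
E[Z | stage 2] = (10+14)/2 = 12.
E[Z] = (2/3)·(11/2) + (1/3)·(12) = 23/3.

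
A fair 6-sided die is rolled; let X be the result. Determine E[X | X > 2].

Given X > 2, X is equally likely to be any of {3, 4, 5, 6}.
E[X | X > 2] = (3 + 4 + 5 + 6) / 4 = 9/2.

9/2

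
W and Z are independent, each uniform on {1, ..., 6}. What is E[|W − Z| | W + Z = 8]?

Outcomes with W + Z = 8: (2,6), (3,5), (4,4), (5,3), (6,2), each with probability 1/36.
E[|W − Z| | W + Z = 8] = (4 + 2 + 0 + 2 + 4) / 5 = 12/5.

12/5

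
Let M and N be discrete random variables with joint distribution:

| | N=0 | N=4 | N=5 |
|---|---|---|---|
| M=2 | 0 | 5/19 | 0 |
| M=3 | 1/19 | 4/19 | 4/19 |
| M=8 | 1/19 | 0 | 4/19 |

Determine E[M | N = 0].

11/2

P(N = 0) = 2/19.
Summing M·P(M=x,N=y) over the conditioning event gives 11/19.
E[M | N = 0] = (11/19) / (2/19) = 11/2.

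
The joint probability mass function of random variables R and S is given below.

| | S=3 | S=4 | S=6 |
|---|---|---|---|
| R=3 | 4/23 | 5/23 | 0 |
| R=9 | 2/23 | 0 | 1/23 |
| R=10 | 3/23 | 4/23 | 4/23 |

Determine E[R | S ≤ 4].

P(S ≤ 4) = 18/23.
Σ R·P over the event = 3·(4/23) + 3·(5/23) + 9·(2/23) + 10·(3/23) + 10·(4/23) = 5.
E[R | S ≤ 4] = (5) / (18/23) = 115/18.

115/18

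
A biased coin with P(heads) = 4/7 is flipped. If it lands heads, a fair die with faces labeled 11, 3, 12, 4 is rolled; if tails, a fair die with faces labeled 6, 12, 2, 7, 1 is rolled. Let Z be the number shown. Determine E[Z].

234/35

E[Z | heads] = (11+3+12+4)/4 = 15/2.
E[Z | tails] = (6+12+2+7+1)/5 = 28/5.
By the law of total expectation,
E[Z] = (4/7)·(15/2) + (3/7)·(28/5) = 234/35.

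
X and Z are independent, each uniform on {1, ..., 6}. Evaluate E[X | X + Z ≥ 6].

53/13

P(X + Z ≥ 6) = 13/18.
Summing X·P(x,y) over outcomes with X + Z ≥ 6 gives 53/18.
E[X | X + Z ≥ 6] = (53/18) / (13/18) = 53/13.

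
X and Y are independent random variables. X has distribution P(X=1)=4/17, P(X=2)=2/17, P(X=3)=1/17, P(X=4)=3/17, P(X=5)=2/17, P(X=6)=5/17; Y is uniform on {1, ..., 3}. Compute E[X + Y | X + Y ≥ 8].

P(X + Y ≥ 8) = 4/17.
Summing (X+Y)·P(x,y) over outcomes with X + Y ≥ 8 gives 101/51.
E[X + Y | X + Y ≥ 8] = (101/51) / (4/17) = 101/12.

101/12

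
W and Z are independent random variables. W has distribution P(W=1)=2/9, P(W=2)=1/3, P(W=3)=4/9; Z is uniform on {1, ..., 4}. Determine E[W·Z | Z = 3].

P(Z = 3) = 1/4.
Summing WZ·P(x,y) over outcomes with Z = 3 gives 5/3.
E[W·Z | Z = 3] = (5/3) / (1/4) = 20/3.

20/3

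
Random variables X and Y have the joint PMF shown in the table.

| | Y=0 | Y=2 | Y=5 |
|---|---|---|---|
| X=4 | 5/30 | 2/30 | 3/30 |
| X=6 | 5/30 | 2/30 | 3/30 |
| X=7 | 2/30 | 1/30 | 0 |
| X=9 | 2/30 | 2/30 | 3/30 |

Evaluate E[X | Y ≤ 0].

P(Y ≤ 0) = 7/15.
Σ X·P over the event = 4·(5/30) + 6·(5/30) + 7·(2/30) + 9·(2/30) = 41/15.
E[X | Y ≤ 0] = (41/15) / (7/15) = 41/7.

41/7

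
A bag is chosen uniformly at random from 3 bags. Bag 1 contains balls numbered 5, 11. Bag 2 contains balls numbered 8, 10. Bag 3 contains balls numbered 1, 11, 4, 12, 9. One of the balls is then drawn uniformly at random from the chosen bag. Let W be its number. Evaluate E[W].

122/15

E[W | bag 1] = (5+11)/2 = 8.
E[W | bag 2] = (8+10)/2 = 9.
E[W | bag 3] = (1+11+4+12+9)/5 = 37/5.
E[W] = (1/3)·(8) + (1/3)·(9) + (1/3)·(37/5) = 122/15.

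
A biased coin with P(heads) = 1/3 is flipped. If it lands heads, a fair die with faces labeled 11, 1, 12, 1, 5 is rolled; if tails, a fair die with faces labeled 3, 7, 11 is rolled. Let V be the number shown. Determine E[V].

20/3

E[V | heads] = (11+1+12+1+5)/5 = 6.
E[V | tails] = (3+7+11)/3 = 7.
E[V] = (1/3)·(6) + (2/3)·(7) = 20/3.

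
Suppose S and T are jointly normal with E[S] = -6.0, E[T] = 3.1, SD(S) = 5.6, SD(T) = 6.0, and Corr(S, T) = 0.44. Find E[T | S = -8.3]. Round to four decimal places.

For a bivariate normal, E[T | S=x] = μ_T + ρ·(σ_T/σ_S)·(x − μ_S).
E[T | S=-8.3] = 3.1 + (0.44)·(6.0/5.6)·(-8.3 − (-6.0)) = 3.1 + (0.47143)·(-2.3) = 2.0157.

2.0157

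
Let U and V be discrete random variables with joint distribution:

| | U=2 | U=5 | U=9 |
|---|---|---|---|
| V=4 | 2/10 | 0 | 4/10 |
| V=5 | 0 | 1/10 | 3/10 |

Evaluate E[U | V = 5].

P(V = 5) = 2/5.
Summing U·P(U=x,V=y) over the conditioning event gives 16/5.
E[U | V = 5] = (16/5) / (2/5) = 8.

8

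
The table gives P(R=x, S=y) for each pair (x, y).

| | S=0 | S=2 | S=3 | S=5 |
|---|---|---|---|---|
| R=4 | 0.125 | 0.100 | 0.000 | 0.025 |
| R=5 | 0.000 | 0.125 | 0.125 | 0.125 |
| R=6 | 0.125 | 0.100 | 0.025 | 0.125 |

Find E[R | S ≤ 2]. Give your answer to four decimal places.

5.0000

P(S ≤ 2) = 0.575.
Σ R·P over the event = 4·(0.125) + 4·(0.100) + 5·(0.125) + 6·(0.125) + 6·(0.100) = 2.875.
E[R | S ≤ 2] = (2.875) / (0.575) = 5.0000.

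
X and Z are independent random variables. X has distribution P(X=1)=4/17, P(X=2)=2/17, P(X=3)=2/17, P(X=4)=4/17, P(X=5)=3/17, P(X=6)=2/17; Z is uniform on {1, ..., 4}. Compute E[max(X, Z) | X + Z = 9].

P(X + Z = 9) = 5/68.
Summing max(X,Z)·P(x,y) over outcomes with X + Z = 9 gives 27/68.
E[max(X, Z) | X + Z = 9] = (27/68) / (5/68) = 27/5.

27/5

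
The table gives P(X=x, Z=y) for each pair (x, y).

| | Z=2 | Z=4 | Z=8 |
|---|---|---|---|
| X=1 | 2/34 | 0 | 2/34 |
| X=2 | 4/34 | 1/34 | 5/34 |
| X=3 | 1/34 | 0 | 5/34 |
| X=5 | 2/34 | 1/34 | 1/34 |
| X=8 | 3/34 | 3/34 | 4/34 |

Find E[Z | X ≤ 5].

65/12

P(X ≤ 5) = 12/17.
Summing Z·P(X=x,Z=y) over the conditioning event gives 65/17.
E[Z | X ≤ 5] = (65/17) / (12/17) = 65/12.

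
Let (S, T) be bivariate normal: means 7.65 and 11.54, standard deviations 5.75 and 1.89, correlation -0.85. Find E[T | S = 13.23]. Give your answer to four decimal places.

9.9810

For a bivariate normal, E[T | S=x] = μ_T + ρ·(σ_T/σ_S)·(x − μ_S).
E[T | S=13.23] = 11.54 + (-0.85)·(1.89/5.75)·(13.23 − (7.65)) = 11.54 + (-0.27939)·(5.58) = 9.9810.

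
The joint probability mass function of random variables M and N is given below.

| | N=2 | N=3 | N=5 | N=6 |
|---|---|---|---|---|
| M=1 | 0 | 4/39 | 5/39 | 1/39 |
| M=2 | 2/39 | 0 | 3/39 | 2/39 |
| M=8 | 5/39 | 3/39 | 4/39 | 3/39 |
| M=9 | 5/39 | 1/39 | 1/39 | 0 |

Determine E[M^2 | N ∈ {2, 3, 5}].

124/3

P(N ∈ {2, 3, 5}) = 11/13.
Summing M^2·P(M=x,N=y) over the conditioning event gives 1364/39.
E[M^2 | N ∈ {2, 3, 5}] = (1364/39) / (11/13) = 124/3.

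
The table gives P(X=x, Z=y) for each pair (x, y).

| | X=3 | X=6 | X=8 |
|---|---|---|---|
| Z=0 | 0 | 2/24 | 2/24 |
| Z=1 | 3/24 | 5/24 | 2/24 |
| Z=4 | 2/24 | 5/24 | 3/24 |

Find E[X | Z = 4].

6

P(Z = 4) = 5/12.
Σ X·P over the event = 3·(2/24) + 6·(5/24) + 8·(3/24) = 5/2.
E[X | Z = 4] = (5/2) / (5/12) = 6.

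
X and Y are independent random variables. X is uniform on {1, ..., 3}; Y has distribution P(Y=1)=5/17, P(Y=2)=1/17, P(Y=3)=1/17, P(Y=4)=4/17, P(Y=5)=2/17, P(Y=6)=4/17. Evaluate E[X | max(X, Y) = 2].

13/7

P(max(X, Y) = 2) = 7/51.
Summing X·P(x,y) over outcomes with max(X, Y) = 2 gives 13/51.
E[X | max(X, Y) = 2] = (13/51) / (7/51) = 13/7.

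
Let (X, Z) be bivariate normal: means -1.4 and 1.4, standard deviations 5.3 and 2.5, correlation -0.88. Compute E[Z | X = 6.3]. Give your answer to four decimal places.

-1.7962

E[Z | X=x] = μ_Z + ρ(σ_Z/σ_X)(x − μ_X) for jointly normal variables.
E[Z | X=6.3] = 1.4 + (-0.88)·(2.5/5.3)·(6.3 − (-1.4)) = 1.4 + (-0.41509)·(7.7) = -1.7962.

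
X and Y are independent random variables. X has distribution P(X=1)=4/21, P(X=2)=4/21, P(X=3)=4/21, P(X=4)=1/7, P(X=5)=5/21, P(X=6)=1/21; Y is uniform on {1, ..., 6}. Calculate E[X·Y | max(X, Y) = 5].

111/8

P(max(X, Y) = 5) = 20/63.
Summing XY·P(x,y) over outcomes with max(X, Y) = 5 gives 185/42.
E[X·Y | max(X, Y) = 5] = (185/42) / (20/63) = 111/8.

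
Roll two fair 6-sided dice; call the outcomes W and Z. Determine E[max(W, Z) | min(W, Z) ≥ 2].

24/5

P(min(W, Z) ≥ 2) = 25/36.
Summing max(W,Z)·P(x,y) over outcomes with min(W, Z) ≥ 2 gives 10/3.
E[max(W, Z) | min(W, Z) ≥ 2] = (10/3) / (25/36) = 24/5.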